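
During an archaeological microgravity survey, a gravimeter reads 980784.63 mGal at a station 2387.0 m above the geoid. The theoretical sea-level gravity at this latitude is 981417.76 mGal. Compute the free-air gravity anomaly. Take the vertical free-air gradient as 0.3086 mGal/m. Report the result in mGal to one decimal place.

103.5

Free-air correction = 0.3086 × 2387.0 = 736.63 mGal
Free-air anomaly = 980784.63 − 981417.76 + (736.63) = 103.50 mGal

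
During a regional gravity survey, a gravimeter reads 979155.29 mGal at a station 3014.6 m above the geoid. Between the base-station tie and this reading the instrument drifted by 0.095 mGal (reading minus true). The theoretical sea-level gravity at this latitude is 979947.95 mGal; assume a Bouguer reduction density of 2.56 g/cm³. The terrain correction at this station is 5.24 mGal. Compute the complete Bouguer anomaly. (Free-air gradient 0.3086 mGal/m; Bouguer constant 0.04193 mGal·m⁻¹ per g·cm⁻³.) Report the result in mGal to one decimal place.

-180.8

Drift-corrected reading = 979155.29 − (0.095) = 979155.195 mGal
Free-air correction = 0.3086 × 3014.6 = 930.31 mGal
Free-air anomaly = 979155.195 − 979947.95 + (930.31) = 137.555 mGal
Bouguer slab correction = 0.04193 × 2.56 × 3014.6 = 323.59 mGal
Simple Bouguer anomaly = 137.555 − (323.59) = -186.035 mGal
Complete Bouguer anomaly = -186.035 + 5.24 = -180.795 mGal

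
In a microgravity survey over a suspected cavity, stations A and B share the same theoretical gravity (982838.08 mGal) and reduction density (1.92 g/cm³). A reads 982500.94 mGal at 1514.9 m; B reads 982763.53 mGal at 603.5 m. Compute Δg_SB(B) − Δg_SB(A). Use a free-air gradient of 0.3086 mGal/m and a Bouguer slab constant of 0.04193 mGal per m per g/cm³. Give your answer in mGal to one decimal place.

54.7

Δg_SB(A) = 982500.94 − 982838.08 + 0.3086×1514.9 − 0.04193×1.92×1514.9 = 8.40 mGal
Δg_SB(B) = 982763.53 − 982838.08 + 0.3086×603.5 − 0.04193×1.92×603.5 = 63.10 mGal
Difference = 63.10 − (8.40) = 54.70 mGal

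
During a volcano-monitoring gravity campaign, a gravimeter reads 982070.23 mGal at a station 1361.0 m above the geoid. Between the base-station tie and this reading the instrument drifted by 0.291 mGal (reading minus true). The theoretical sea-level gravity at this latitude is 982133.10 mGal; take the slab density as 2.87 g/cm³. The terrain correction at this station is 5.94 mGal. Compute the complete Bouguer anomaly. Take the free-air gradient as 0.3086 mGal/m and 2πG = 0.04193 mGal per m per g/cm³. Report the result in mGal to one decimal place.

Drift-corrected reading = 982070.23 − (0.291) = 982069.939 mGal
Free-air correction = 0.3086 × 1361.0 = 420.00 mGal
Free-air anomaly = 982069.939 − 982133.10 + (420.00) = 356.839 mGal
Bouguer slab correction = 0.04193 × 2.87 × 1361.0 = 163.78 mGal
Simple Bouguer anomaly = 356.839 − (163.78) = 193.059 mGal
Complete Bouguer anomaly = 193.059 + 5.94 = 198.999 mGal

199.0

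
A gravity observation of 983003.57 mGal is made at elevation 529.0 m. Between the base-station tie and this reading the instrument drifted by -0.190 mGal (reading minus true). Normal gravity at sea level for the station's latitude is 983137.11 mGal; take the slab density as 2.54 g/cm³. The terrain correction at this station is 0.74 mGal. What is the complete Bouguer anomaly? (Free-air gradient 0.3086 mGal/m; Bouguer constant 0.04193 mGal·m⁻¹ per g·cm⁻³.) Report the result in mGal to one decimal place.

Drift-corrected reading = 983003.57 − (-0.190) = 983003.760 mGal
Free-air correction = 0.3086 × 529.0 = 163.25 mGal
Free-air anomaly = 983003.760 − 983137.11 + (163.25) = 29.900 mGal
Bouguer slab correction = 0.04193 × 2.54 × 529.0 = 56.34 mGal
Simple Bouguer anomaly = 29.900 − (56.34) = -26.440 mGal
Complete Bouguer anomaly = -26.440 + 0.74 = -25.700 mGal

-25.7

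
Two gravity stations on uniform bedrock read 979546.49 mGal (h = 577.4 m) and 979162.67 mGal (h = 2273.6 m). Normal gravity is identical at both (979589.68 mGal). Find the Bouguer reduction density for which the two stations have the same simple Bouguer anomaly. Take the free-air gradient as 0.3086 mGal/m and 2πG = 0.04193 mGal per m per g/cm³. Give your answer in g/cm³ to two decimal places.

1.96

Δg_obs = 979162.67 − 979546.49 = -383.82 mGal over Δh = 2273.6 − 577.4 = 1696.2 m
Equal Bouguer anomalies ⇒ Δg_obs + (0.3086 − 0.04193ρ)·Δh = 0
0.3086 − 0.04193ρ = −Δg_obs/Δh = 0.22628
ρ = (0.3086 − 0.22628) / 0.04193 = 1.96 g/cm³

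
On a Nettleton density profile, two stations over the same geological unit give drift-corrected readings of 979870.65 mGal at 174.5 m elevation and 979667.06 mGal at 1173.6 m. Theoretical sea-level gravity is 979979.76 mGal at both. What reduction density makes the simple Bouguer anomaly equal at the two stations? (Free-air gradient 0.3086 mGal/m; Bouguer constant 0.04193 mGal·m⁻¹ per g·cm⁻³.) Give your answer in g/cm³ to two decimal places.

Δg_obs = 979667.06 − 979870.65 = -203.59 mGal over Δh = 1173.6 − 174.5 = 999.1 m
Equal Bouguer anomalies ⇒ Δg_obs + (0.3086 − 0.04193ρ)·Δh = 0
0.3086 − 0.04193ρ = −Δg_obs/Δh = 0.20377
ρ = (0.3086 − 0.20377) / 0.04193 = 2.50 g/cm³

2.50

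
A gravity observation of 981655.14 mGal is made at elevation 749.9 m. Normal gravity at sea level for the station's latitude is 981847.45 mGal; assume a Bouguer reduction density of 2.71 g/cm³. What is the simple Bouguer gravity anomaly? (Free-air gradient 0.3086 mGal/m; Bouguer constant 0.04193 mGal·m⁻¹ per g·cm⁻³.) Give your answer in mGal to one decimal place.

Free-air correction = 0.3086 × 749.9 = 231.42 mGal
Free-air anomaly = 981655.14 − 981847.45 + (231.42) = 39.11 mGal
Bouguer slab correction = 0.04193 × 2.71 × 749.9 = 85.21 mGal
Simple Bouguer anomaly = 39.11 − (85.21) = -46.10 mGal

-46.1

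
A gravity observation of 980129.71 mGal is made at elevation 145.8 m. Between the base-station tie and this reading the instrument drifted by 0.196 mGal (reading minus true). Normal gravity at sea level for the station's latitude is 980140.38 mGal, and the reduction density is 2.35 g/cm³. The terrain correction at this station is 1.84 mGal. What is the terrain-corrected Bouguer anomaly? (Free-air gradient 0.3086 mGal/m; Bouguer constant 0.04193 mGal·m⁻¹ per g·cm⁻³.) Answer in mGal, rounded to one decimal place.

21.6

Drift-corrected reading = 980129.71 − (0.196) = 980129.514 mGal
Free-air correction = 0.3086 × 145.8 = 44.99 mGal
Free-air anomaly = 980129.514 − 980140.38 + (44.99) = 34.124 mGal
Bouguer slab correction = 0.04193 × 2.35 × 145.8 = 14.37 mGal
Simple Bouguer anomaly = 34.124 − (14.37) = 19.754 mGal
Complete Bouguer anomaly = 19.754 + 1.84 = 21.594 mGal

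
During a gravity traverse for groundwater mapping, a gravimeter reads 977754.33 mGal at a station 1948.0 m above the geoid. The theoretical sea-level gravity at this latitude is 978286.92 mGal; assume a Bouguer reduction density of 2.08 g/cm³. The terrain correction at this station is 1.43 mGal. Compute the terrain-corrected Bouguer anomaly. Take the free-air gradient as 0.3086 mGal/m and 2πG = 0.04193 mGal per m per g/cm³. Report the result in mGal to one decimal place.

-99.9

Free-air correction = 0.3086 × 1948.0 = 601.15 mGal
Free-air anomaly = 977754.33 − 978286.92 + (601.15) = 68.56 mGal
Bouguer slab correction = 0.04193 × 2.08 × 1948.0 = 169.89 mGal
Simple Bouguer anomaly = 68.56 − (169.89) = -101.33 mGal
Complete Bouguer anomaly = -101.33 + 1.43 = -99.90 mGal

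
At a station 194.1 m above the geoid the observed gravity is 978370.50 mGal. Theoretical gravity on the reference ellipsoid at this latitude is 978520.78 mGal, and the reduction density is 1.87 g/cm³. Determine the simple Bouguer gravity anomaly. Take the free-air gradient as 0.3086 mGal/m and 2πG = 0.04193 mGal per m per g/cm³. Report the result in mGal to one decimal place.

-105.6

Free-air correction = 0.3086 × 194.1 = 59.90 mGal
Free-air anomaly = 978370.50 − 978520.78 + (59.90) = -90.38 mGal
Bouguer slab correction = 0.04193 × 1.87 × 194.1 = 15.22 mGal
Simple Bouguer anomaly = -90.38 − (15.22) = -105.60 mGal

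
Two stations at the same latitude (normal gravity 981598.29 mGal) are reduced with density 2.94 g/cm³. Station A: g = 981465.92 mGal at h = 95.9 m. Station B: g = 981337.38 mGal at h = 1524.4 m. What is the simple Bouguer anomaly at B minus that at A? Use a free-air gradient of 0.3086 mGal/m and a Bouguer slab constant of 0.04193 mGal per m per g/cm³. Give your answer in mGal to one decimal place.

Δg_SB(A) = 981465.92 − 981598.29 + 0.3086×95.9 − 0.04193×2.94×95.9 = -114.60 mGal
Δg_SB(B) = 981337.38 − 981598.29 + 0.3086×1524.4 − 0.04193×2.94×1524.4 = 21.60 mGal
Difference = 21.60 − (-114.60) = 136.20 mGal

136.2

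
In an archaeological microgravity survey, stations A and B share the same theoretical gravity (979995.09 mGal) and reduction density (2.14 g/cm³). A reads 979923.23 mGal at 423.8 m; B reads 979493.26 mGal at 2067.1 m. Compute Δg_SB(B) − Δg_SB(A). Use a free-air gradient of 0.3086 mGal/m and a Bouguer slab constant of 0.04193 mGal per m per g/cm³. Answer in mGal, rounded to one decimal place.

-70.3

Δg_SB(A) = 979923.23 − 979995.09 + 0.3086×423.8 − 0.04193×2.14×423.8 = 20.90 mGal
Δg_SB(B) = 979493.26 − 979995.09 + 0.3086×2067.1 − 0.04193×2.14×2067.1 = -49.40 mGal
Difference = -49.40 − (20.90) = -70.30 mGal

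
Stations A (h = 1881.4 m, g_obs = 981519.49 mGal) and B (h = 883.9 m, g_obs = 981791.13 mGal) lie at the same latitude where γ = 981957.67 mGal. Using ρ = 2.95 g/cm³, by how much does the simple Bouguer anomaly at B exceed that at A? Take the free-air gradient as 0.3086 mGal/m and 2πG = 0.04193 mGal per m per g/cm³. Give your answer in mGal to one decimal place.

87.2

Δg_SB(A) = 981519.49 − 981957.67 + 0.3086×1881.4 − 0.04193×2.95×1881.4 = -90.30 mGal
Δg_SB(B) = 981791.13 − 981957.67 + 0.3086×883.9 − 0.04193×2.95×883.9 = -3.10 mGal
Difference = -3.10 − (-90.30) = 87.20 mGal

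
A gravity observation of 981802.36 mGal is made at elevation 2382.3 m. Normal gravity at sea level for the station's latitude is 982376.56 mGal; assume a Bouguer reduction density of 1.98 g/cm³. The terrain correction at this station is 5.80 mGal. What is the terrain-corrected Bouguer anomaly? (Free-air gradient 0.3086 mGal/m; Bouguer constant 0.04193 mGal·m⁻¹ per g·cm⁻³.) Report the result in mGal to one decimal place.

Free-air correction = 0.3086 × 2382.3 = 735.18 mGal
Free-air anomaly = 981802.36 − 982376.56 + (735.18) = 160.98 mGal
Bouguer slab correction = 0.04193 × 1.98 × 2382.3 = 197.78 mGal
Simple Bouguer anomaly = 160.98 − (197.78) = -36.80 mGal
Complete Bouguer anomaly = -36.80 + 5.80 = -31.00 mGal

-31.0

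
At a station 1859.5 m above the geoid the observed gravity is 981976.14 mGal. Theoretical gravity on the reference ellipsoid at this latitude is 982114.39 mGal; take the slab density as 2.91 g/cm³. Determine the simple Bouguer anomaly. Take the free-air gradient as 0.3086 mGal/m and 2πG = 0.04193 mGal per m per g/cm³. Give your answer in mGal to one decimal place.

208.7

Free-air correction = 0.3086 × 1859.5 = 573.84 mGal
Free-air anomaly = 981976.14 − 982114.39 + (573.84) = 435.59 mGal
Bouguer slab correction = 0.04193 × 2.91 × 1859.5 = 226.89 mGal
Simple Bouguer anomaly = 435.59 − (226.89) = 208.70 mGal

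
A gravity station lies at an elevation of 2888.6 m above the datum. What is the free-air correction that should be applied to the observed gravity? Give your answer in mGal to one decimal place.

Free-air correction = 0.3086 × 2888.6 = 891.4 mGal

891.4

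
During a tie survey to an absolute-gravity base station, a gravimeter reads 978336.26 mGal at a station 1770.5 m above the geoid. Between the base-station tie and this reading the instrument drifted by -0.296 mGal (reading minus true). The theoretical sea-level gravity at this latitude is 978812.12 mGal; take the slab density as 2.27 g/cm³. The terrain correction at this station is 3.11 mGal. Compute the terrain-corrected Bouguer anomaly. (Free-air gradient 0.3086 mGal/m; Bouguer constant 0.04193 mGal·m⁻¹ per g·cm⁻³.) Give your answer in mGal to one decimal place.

Drift-corrected reading = 978336.26 − (-0.296) = 978336.556 mGal
Free-air correction = 0.3086 × 1770.5 = 546.38 mGal
Free-air anomaly = 978336.556 − 978812.12 + (546.38) = 70.816 mGal
Bouguer slab correction = 0.04193 × 2.27 × 1770.5 = 168.52 mGal
Simple Bouguer anomaly = 70.816 − (168.52) = -97.704 mGal
Complete Bouguer anomaly = -97.704 + 3.11 = -94.594 mGal

-94.6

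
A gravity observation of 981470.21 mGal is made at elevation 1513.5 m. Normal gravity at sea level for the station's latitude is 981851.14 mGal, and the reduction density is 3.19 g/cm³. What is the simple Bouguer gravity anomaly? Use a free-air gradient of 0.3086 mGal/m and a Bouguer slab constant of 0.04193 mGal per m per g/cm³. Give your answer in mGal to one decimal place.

-116.3

Free-air correction = 0.3086 × 1513.5 = 467.07 mGal
Free-air anomaly = 981470.21 − 981851.14 + (467.07) = 86.14 mGal
Bouguer slab correction = 0.04193 × 3.19 × 1513.5 = 202.44 mGal
Simple Bouguer anomaly = 86.14 − (202.44) = -116.30 mGal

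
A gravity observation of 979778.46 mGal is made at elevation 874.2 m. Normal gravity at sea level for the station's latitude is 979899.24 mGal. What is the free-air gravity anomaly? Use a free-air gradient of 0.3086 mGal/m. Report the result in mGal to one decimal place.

149.0

Free-air correction = 0.3086 × 874.2 = 269.78 mGal
Free-air anomaly = 979778.46 − 979899.24 + (269.78) = 149.00 mGal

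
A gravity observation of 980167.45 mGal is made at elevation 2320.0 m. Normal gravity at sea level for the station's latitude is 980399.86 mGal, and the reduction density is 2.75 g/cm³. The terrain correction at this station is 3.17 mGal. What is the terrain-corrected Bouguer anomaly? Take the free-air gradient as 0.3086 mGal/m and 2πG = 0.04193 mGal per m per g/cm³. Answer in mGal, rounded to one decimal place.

Free-air correction = 0.3086 × 2320.0 = 715.95 mGal
Free-air anomaly = 980167.45 − 980399.86 + (715.95) = 483.54 mGal
Bouguer slab correction = 0.04193 × 2.75 × 2320.0 = 267.51 mGal
Simple Bouguer anomaly = 483.54 − (267.51) = 216.03 mGal
Complete Bouguer anomaly = 216.03 + 3.17 = 219.20 mGal

219.2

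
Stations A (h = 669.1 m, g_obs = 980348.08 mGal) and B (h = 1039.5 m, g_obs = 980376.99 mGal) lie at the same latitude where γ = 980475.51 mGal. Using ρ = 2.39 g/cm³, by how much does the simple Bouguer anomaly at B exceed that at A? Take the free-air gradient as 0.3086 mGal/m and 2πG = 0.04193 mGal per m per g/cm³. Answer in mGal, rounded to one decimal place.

Δg_SB(A) = 980348.08 − 980475.51 + 0.3086×669.1 − 0.04193×2.39×669.1 = 12.00 mGal
Δg_SB(B) = 980376.99 − 980475.51 + 0.3086×1039.5 − 0.04193×2.39×1039.5 = 118.10 mGal
Difference = 118.10 − (12.00) = 106.10 mGal

106.1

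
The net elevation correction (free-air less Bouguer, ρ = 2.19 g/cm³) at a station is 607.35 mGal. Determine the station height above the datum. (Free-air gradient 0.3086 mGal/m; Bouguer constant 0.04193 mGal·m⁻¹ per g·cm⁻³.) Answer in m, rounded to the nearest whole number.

Combined gradient = 0.3086 − 0.04193 × 2.19 = 0.2167733 mGal/m
h = 607.35 / 0.2167733 = 2801.77 m

2802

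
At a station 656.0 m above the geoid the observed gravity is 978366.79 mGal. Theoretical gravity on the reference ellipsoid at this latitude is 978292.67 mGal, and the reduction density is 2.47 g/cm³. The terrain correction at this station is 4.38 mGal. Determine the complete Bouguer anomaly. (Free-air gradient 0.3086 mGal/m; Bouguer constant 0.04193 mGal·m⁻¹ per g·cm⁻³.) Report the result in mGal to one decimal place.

Free-air correction = 0.3086 × 656.0 = 202.44 mGal
Free-air anomaly = 978366.79 − 978292.67 + (202.44) = 276.56 mGal
Bouguer slab correction = 0.04193 × 2.47 × 656.0 = 67.94 mGal
Simple Bouguer anomaly = 276.56 − (67.94) = 208.62 mGal
Complete Bouguer anomaly = 208.62 + 4.38 = 213.00 mGal

213.0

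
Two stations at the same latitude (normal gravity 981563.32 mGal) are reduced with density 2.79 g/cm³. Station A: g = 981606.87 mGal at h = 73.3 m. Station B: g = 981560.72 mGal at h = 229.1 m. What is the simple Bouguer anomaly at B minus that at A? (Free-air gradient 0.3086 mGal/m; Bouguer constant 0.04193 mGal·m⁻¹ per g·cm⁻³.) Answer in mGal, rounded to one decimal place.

Δg_SB(A) = 981606.87 − 981563.32 + 0.3086×73.3 − 0.04193×2.79×73.3 = 57.60 mGal
Δg_SB(B) = 981560.72 − 981563.32 + 0.3086×229.1 − 0.04193×2.79×229.1 = 41.30 mGal
Difference = 41.30 − (57.60) = -16.30 mGal

-16.3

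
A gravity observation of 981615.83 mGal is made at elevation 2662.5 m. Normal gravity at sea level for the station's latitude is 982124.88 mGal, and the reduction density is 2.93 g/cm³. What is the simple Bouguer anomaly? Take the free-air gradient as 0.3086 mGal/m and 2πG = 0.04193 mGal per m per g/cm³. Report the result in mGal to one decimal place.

-14.5

Free-air correction = 0.3086 × 2662.5 = 821.65 mGal
Free-air anomaly = 981615.83 − 982124.88 + (821.65) = 312.60 mGal
Bouguer slab correction = 0.04193 × 2.93 × 2662.5 = 327.10 mGal
Simple Bouguer anomaly = 312.60 − (327.10) = -14.50 mGal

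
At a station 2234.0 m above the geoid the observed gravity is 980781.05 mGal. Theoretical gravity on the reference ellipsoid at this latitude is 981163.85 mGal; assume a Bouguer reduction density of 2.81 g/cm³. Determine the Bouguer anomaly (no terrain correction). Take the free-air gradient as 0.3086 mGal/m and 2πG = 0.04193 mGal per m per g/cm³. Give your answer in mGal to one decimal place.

43.4

Free-air correction = 0.3086 × 2234.0 = 689.41 mGal
Free-air anomaly = 980781.05 − 981163.85 + (689.41) = 306.61 mGal
Bouguer slab correction = 0.04193 × 2.81 × 2234.0 = 263.22 mGal
Simple Bouguer anomaly = 306.61 − (263.22) = 43.39 mGal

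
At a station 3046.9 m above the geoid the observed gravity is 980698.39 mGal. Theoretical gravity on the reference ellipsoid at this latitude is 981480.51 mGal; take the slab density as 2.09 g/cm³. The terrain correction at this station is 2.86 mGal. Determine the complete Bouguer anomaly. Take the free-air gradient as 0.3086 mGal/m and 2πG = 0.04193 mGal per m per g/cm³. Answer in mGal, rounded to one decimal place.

Free-air correction = 0.3086 × 3046.9 = 940.27 mGal
Free-air anomaly = 980698.39 − 981480.51 + (940.27) = 158.15 mGal
Bouguer slab correction = 0.04193 × 2.09 × 3046.9 = 267.01 mGal
Simple Bouguer anomaly = 158.15 − (267.01) = -108.86 mGal
Complete Bouguer anomaly = -108.86 + 2.86 = -106.00 mGal

-106.0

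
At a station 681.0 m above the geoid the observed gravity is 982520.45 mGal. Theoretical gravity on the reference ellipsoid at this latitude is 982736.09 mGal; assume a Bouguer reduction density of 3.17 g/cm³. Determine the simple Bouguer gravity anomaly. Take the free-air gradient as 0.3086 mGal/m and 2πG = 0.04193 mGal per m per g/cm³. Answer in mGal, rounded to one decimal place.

-96.0

Free-air correction = 0.3086 × 681.0 = 210.16 mGal
Free-air anomaly = 982520.45 − 982736.09 + (210.16) = -5.48 mGal
Bouguer slab correction = 0.04193 × 3.17 × 681.0 = 90.52 mGal
Simple Bouguer anomaly = -5.48 − (90.52) = -96.00 mGal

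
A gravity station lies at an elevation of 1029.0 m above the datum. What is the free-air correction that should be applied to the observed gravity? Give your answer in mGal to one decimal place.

Free-air correction = 0.3086 × 1029.0 = 317.5 mGal

317.5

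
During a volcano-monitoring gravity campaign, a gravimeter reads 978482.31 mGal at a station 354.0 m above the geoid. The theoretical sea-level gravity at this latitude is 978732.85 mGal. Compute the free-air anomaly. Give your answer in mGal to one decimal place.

-141.3

Free-air correction = 0.3086 × 354.0 = 109.24 mGal
Free-air anomaly = 978482.31 − 978732.85 + (109.24) = -141.30 mGal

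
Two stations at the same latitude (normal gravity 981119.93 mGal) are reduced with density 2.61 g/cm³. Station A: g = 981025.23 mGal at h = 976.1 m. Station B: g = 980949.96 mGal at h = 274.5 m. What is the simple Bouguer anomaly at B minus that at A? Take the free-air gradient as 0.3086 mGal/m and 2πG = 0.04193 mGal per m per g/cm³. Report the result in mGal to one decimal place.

-215.0

Δg_SB(A) = 981025.23 − 981119.93 + 0.3086×976.1 − 0.04193×2.61×976.1 = 99.70 mGal
Δg_SB(B) = 980949.96 − 981119.93 + 0.3086×274.5 − 0.04193×2.61×274.5 = -115.30 mGal
Difference = -115.30 − (99.70) = -215.00 mGal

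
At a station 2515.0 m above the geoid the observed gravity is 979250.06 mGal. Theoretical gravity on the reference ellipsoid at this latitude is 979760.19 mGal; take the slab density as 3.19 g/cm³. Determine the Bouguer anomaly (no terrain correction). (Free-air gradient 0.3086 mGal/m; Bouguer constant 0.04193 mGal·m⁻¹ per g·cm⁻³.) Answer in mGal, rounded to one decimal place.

Free-air correction = 0.3086 × 2515.0 = 776.13 mGal
Free-air anomaly = 979250.06 − 979760.19 + (776.13) = 266.00 mGal
Bouguer slab correction = 0.04193 × 3.19 × 2515.0 = 336.40 mGal
Simple Bouguer anomaly = 266.00 − (336.40) = -70.40 mGal

-70.4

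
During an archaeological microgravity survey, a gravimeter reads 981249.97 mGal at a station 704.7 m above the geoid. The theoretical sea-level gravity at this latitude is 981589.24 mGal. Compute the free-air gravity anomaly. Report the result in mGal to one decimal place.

Free-air correction = 0.3086 × 704.7 = 217.47 mGal
Free-air anomaly = 981249.97 − 981589.24 + (217.47) = -121.80 mGal

-121.8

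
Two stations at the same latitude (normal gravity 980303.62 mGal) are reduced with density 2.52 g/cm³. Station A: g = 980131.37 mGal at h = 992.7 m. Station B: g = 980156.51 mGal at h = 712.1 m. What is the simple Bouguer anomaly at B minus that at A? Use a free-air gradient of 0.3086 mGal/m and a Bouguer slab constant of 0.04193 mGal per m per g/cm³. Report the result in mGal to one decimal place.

-31.8

Δg_SB(A) = 980131.37 − 980303.62 + 0.3086×992.7 − 0.04193×2.52×992.7 = 29.20 mGal
Δg_SB(B) = 980156.51 − 980303.62 + 0.3086×712.1 − 0.04193×2.52×712.1 = -2.60 mGal
Difference = -2.60 − (29.20) = -31.80 mGal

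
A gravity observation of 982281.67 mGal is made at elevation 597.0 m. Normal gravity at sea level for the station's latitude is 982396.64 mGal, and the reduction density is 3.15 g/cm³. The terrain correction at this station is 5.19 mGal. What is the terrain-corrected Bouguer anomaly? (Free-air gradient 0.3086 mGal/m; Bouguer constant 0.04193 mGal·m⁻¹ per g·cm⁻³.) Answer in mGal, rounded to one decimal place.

-4.4

Free-air correction = 0.3086 × 597.0 = 184.23 mGal
Free-air anomaly = 982281.67 − 982396.64 + (184.23) = 69.26 mGal
Bouguer slab correction = 0.04193 × 3.15 × 597.0 = 78.85 mGal
Simple Bouguer anomaly = 69.26 − (78.85) = -9.59 mGal
Complete Bouguer anomaly = -9.59 + 5.19 = -4.40 mGal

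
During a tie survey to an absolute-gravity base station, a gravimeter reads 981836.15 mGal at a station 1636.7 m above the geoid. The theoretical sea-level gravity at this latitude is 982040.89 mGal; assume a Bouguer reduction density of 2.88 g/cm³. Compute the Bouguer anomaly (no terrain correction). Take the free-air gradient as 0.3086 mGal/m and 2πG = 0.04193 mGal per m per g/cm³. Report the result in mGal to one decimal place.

Free-air correction = 0.3086 × 1636.7 = 505.09 mGal
Free-air anomaly = 981836.15 − 982040.89 + (505.09) = 300.35 mGal
Bouguer slab correction = 0.04193 × 2.88 × 1636.7 = 197.65 mGal
Simple Bouguer anomaly = 300.35 − (197.65) = 102.70 mGal

102.7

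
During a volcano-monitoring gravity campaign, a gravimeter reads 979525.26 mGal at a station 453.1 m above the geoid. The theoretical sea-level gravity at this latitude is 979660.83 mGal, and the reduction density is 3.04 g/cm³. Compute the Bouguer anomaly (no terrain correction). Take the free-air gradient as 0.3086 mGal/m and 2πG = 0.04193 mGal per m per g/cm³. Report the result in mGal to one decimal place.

Free-air correction = 0.3086 × 453.1 = 139.83 mGal
Free-air anomaly = 979525.26 − 979660.83 + (139.83) = 4.26 mGal
Bouguer slab correction = 0.04193 × 3.04 × 453.1 = 57.76 mGal
Simple Bouguer anomaly = 4.26 − (57.76) = -53.50 mGal

-53.5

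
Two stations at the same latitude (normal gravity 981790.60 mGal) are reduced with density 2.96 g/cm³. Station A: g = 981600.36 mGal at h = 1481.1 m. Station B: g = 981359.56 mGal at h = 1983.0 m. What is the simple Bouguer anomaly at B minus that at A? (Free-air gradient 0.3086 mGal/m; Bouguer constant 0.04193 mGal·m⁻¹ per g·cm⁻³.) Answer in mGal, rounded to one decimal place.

-148.2

Δg_SB(A) = 981600.36 − 981790.60 + 0.3086×1481.1 − 0.04193×2.96×1481.1 = 83.00 mGal
Δg_SB(B) = 981359.56 − 981790.60 + 0.3086×1983.0 − 0.04193×2.96×1983.0 = -65.20 mGal
Difference = -65.20 − (83.00) = -148.20 mGal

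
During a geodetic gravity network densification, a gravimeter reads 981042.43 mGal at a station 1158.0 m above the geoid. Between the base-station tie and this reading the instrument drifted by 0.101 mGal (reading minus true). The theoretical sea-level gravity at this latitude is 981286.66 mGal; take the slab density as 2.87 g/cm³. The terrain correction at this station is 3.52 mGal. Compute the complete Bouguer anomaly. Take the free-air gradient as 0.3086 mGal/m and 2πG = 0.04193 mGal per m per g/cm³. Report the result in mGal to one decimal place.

-22.8

Drift-corrected reading = 981042.43 − (0.101) = 981042.329 mGal
Free-air correction = 0.3086 × 1158.0 = 357.36 mGal
Free-air anomaly = 981042.329 − 981286.66 + (357.36) = 113.029 mGal
Bouguer slab correction = 0.04193 × 2.87 × 1158.0 = 139.35 mGal
Simple Bouguer anomaly = 113.029 − (139.35) = -26.321 mGal
Complete Bouguer anomaly = -26.321 + 3.52 = -22.801 mGal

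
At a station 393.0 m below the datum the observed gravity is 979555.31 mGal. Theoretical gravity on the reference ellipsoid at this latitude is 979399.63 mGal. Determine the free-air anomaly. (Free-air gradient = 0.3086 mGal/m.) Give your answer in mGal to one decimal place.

Free-air correction = 0.3086 × -393.0 = -121.28 mGal
Free-air anomaly = 979555.31 − 979399.63 + (-121.28) = 34.40 mGal

34.4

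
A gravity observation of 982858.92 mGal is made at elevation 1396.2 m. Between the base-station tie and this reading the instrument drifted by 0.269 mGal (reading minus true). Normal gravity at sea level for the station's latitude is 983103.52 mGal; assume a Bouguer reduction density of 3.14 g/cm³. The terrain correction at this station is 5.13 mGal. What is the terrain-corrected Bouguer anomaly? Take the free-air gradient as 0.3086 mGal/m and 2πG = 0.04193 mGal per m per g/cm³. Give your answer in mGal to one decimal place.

7.3

Drift-corrected reading = 982858.92 − (0.269) = 982858.651 mGal
Free-air correction = 0.3086 × 1396.2 = 430.87 mGal
Free-air anomaly = 982858.651 − 983103.52 + (430.87) = 186.001 mGal
Bouguer slab correction = 0.04193 × 3.14 × 1396.2 = 183.82 mGal
Simple Bouguer anomaly = 186.001 − (183.82) = 2.181 mGal
Complete Bouguer anomaly = 2.181 + 5.13 = 7.311 mGal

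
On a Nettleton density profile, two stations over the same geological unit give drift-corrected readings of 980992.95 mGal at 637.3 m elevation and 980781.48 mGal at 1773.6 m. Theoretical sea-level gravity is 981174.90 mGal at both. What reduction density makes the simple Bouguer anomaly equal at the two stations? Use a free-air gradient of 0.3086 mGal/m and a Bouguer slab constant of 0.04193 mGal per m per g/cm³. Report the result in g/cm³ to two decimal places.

Δg_obs = 980781.48 − 980992.95 = -211.47 mGal over Δh = 1773.6 − 637.3 = 1136.3 m
Equal Bouguer anomalies ⇒ Δg_obs + (0.3086 − 0.04193ρ)·Δh = 0
0.3086 − 0.04193ρ = −Δg_obs/Δh = 0.18610
ρ = (0.3086 − 0.18610) / 0.04193 = 2.92 g/cm³

2.92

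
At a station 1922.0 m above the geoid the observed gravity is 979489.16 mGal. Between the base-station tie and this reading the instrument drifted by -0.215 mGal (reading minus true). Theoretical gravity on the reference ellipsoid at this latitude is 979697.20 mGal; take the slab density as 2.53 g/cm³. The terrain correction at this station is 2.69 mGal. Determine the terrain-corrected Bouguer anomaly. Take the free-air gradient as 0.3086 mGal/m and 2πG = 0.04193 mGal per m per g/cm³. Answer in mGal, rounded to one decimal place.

Drift-corrected reading = 979489.16 − (-0.215) = 979489.375 mGal
Free-air correction = 0.3086 × 1922.0 = 593.13 mGal
Free-air anomaly = 979489.375 − 979697.20 + (593.13) = 385.305 mGal
Bouguer slab correction = 0.04193 × 2.53 × 1922.0 = 203.89 mGal
Simple Bouguer anomaly = 385.305 − (203.89) = 181.415 mGal
Complete Bouguer anomaly = 181.415 + 2.69 = 184.105 mGal

184.1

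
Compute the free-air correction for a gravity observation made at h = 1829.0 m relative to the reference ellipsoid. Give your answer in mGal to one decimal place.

564.4

Free-air correction = 0.3086 × 1829.0 = 564.4 mGal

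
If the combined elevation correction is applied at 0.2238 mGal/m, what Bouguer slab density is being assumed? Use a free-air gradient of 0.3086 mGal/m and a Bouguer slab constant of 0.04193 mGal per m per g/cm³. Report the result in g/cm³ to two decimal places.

0.2238 = 0.3086 − 0.04193 × ρ
ρ = (0.3086 − 0.2238) / 0.04193 = 2.02 g/cm³

2.02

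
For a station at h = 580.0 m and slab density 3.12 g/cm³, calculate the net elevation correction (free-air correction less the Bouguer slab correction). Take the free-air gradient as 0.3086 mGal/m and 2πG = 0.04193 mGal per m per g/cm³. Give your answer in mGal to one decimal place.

103.1

Combined gradient = 0.3086 − 0.04193 × 3.12 = 0.1777784 mGal/m
Combined elevation correction = 0.1777784 × 580.0 = 103.1 mGal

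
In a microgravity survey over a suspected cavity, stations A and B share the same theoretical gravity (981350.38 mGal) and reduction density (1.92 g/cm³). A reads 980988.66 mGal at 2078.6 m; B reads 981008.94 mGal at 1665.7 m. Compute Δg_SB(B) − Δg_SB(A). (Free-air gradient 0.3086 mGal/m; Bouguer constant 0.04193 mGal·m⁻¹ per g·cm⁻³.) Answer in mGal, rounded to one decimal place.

Δg_SB(A) = 980988.66 − 981350.38 + 0.3086×2078.6 − 0.04193×1.92×2078.6 = 112.40 mGal
Δg_SB(B) = 981008.94 − 981350.38 + 0.3086×1665.7 − 0.04193×1.92×1665.7 = 38.50 mGal
Difference = 38.50 − (112.40) = -73.90 mGal

-73.9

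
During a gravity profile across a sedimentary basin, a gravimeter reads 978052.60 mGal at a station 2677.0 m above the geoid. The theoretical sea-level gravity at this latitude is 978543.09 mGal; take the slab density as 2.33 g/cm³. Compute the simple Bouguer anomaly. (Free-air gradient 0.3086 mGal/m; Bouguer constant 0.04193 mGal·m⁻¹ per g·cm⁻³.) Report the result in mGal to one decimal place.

Free-air correction = 0.3086 × 2677.0 = 826.12 mGal
Free-air anomaly = 978052.60 − 978543.09 + (826.12) = 335.63 mGal
Bouguer slab correction = 0.04193 × 2.33 × 2677.0 = 261.53 mGal
Simple Bouguer anomaly = 335.63 − (261.53) = 74.10 mGal

74.1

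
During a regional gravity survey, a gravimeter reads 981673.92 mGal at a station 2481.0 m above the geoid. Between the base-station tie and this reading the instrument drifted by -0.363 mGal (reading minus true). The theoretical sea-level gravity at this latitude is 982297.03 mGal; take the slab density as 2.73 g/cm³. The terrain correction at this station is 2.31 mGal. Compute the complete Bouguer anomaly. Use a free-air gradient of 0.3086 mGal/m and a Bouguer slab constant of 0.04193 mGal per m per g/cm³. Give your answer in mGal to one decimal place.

Drift-corrected reading = 981673.92 − (-0.363) = 981674.283 mGal
Free-air correction = 0.3086 × 2481.0 = 765.64 mGal
Free-air anomaly = 981674.283 − 982297.03 + (765.64) = 142.893 mGal
Bouguer slab correction = 0.04193 × 2.73 × 2481.0 = 284.00 mGal
Simple Bouguer anomaly = 142.893 − (284.00) = -141.107 mGal
Complete Bouguer anomaly = -141.107 + 2.31 = -138.797 mGal

-138.8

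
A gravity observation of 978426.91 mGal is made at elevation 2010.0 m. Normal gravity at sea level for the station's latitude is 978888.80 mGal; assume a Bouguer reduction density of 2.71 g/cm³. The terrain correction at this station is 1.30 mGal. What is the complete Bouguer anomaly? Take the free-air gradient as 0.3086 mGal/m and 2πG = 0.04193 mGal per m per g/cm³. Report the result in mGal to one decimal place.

Free-air correction = 0.3086 × 2010.0 = 620.29 mGal
Free-air anomaly = 978426.91 − 978888.80 + (620.29) = 158.40 mGal
Bouguer slab correction = 0.04193 × 2.71 × 2010.0 = 228.40 mGal
Simple Bouguer anomaly = 158.40 − (228.40) = -70.00 mGal
Complete Bouguer anomaly = -70.00 + 1.30 = -68.70 mGal

-68.7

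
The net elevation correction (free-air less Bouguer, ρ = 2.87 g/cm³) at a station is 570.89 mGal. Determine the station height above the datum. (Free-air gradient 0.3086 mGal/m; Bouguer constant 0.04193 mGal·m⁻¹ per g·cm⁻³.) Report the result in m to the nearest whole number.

Combined gradient = 0.3086 − 0.04193 × 2.87 = 0.1882609 mGal/m
h = 570.89 / 0.1882609 = 3032.44 m

3032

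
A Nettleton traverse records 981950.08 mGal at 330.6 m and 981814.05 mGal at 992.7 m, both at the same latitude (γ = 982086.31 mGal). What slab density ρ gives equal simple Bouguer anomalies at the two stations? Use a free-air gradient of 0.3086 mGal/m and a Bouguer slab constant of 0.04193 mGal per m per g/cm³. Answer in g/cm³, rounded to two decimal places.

2.46

Δg_obs = 981814.05 − 981950.08 = -136.03 mGal over Δh = 992.7 − 330.6 = 662.1 m
Equal Bouguer anomalies ⇒ Δg_obs + (0.3086 − 0.04193ρ)·Δh = 0
0.3086 − 0.04193ρ = −Δg_obs/Δh = 0.20545
ρ = (0.3086 − 0.20545) / 0.04193 = 2.46 g/cm³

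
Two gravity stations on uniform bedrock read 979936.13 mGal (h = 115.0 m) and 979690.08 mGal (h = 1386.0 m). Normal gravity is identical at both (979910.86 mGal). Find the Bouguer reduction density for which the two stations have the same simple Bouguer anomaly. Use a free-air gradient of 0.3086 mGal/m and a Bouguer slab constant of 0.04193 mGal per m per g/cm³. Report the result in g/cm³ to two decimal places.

Δg_obs = 979690.08 − 979936.13 = -246.05 mGal over Δh = 1386.0 − 115.0 = 1271.0 m
Equal Bouguer anomalies ⇒ Δg_obs + (0.3086 − 0.04193ρ)·Δh = 0
0.3086 − 0.04193ρ = −Δg_obs/Δh = 0.19359
ρ = (0.3086 − 0.19359) / 0.04193 = 2.74 g/cm³

2.74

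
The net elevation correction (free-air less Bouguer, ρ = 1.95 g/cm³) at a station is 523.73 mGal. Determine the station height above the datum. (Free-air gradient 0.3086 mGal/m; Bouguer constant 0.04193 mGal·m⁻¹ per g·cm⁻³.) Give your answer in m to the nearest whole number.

Combined gradient = 0.3086 − 0.04193 × 1.95 = 0.2268365 mGal/m
h = 523.73 / 0.2268365 = 2308.84 m

2309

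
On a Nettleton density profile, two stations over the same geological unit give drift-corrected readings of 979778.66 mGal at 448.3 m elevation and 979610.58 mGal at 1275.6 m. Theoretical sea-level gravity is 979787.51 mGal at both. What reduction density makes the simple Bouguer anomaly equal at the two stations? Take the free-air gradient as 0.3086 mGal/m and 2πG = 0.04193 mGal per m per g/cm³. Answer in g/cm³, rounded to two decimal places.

Δg_obs = 979610.58 − 979778.66 = -168.08 mGal over Δh = 1275.6 − 448.3 = 827.3 m
Equal Bouguer anomalies ⇒ Δg_obs + (0.3086 − 0.04193ρ)·Δh = 0
0.3086 − 0.04193ρ = −Δg_obs/Δh = 0.20317
ρ = (0.3086 − 0.20317) / 0.04193 = 2.51 g/cm³

2.51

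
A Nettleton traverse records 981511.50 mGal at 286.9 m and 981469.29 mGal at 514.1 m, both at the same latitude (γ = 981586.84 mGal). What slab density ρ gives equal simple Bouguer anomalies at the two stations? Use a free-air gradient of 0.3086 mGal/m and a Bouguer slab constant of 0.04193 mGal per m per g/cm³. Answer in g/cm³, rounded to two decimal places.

Δg_obs = 981469.29 − 981511.50 = -42.21 mGal over Δh = 514.1 − 286.9 = 227.2 m
Equal Bouguer anomalies ⇒ Δg_obs + (0.3086 − 0.04193ρ)·Δh = 0
0.3086 − 0.04193ρ = −Δg_obs/Δh = 0.18578
ρ = (0.3086 − 0.18578) / 0.04193 = 2.93 g/cm³

2.93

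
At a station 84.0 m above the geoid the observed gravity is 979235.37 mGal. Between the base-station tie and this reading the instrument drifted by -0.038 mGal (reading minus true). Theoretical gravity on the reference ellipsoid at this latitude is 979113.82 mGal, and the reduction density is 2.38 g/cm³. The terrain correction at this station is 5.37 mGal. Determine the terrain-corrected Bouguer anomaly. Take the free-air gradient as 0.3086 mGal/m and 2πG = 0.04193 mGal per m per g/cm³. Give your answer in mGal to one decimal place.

144.5

Drift-corrected reading = 979235.37 − (-0.038) = 979235.408 mGal
Free-air correction = 0.3086 × 84.0 = 25.92 mGal
Free-air anomaly = 979235.408 − 979113.82 + (25.92) = 147.508 mGal
Bouguer slab correction = 0.04193 × 2.38 × 84.0 = 8.38 mGal
Simple Bouguer anomaly = 147.508 − (8.38) = 139.128 mGal
Complete Bouguer anomaly = 139.128 + 5.37 = 144.498 mGal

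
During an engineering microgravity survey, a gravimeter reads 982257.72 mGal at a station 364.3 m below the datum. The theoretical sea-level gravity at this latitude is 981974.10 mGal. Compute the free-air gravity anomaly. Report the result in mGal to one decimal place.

171.2

Free-air correction = 0.3086 × -364.3 = -112.42 mGal
Free-air anomaly = 982257.72 − 981974.10 + (-112.42) = 171.20 mGal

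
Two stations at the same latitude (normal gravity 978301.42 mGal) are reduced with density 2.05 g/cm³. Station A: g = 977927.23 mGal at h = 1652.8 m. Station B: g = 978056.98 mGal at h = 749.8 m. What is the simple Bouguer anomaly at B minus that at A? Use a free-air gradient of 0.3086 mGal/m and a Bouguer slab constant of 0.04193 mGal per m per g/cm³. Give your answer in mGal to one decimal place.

Δg_SB(A) = 977927.23 − 978301.42 + 0.3086×1652.8 − 0.04193×2.05×1652.8 = -6.20 mGal
Δg_SB(B) = 978056.98 − 978301.42 + 0.3086×749.8 − 0.04193×2.05×749.8 = -77.50 mGal
Difference = -77.50 − (-6.20) = -71.30 mGal

-71.3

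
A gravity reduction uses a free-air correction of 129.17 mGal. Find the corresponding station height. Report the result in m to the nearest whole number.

419

h = 129.17 / 0.3086 = 418.57 m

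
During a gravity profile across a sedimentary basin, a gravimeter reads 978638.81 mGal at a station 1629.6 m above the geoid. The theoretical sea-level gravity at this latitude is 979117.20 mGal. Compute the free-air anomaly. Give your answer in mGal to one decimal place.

Free-air correction = 0.3086 × 1629.6 = 502.89 mGal
Free-air anomaly = 978638.81 − 979117.20 + (502.89) = 24.50 mGal

24.5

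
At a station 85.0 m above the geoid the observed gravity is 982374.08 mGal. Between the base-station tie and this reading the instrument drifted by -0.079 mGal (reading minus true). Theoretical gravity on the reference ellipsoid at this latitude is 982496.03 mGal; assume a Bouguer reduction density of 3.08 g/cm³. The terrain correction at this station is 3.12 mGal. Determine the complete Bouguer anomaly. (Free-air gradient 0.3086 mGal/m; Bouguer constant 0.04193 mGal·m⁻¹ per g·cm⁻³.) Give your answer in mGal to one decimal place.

Drift-corrected reading = 982374.08 − (-0.079) = 982374.159 mGal
Free-air correction = 0.3086 × 85.0 = 26.23 mGal
Free-air anomaly = 982374.159 − 982496.03 + (26.23) = -95.641 mGal
Bouguer slab correction = 0.04193 × 3.08 × 85.0 = 10.98 mGal
Simple Bouguer anomaly = -95.641 − (10.98) = -106.621 mGal
Complete Bouguer anomaly = -106.621 + 3.12 = -103.501 mGal

-103.5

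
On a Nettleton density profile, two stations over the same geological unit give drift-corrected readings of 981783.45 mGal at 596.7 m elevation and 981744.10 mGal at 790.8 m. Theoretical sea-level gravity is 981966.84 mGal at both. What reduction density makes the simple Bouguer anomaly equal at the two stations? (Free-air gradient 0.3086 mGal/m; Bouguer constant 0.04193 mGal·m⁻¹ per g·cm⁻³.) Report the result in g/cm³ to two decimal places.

Δg_obs = 981744.10 − 981783.45 = -39.35 mGal over Δh = 790.8 − 596.7 = 194.1 m
Equal Bouguer anomalies ⇒ Δg_obs + (0.3086 − 0.04193ρ)·Δh = 0
0.3086 − 0.04193ρ = −Δg_obs/Δh = 0.20273
ρ = (0.3086 − 0.20273) / 0.04193 = 2.52 g/cm³

2.52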